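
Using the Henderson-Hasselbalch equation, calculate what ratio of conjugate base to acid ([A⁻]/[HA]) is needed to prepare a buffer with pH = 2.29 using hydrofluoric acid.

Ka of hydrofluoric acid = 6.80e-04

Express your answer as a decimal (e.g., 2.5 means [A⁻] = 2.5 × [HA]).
[A⁻]/[HA] = 0.133

pKa = −log(6.80e-04) = 3.1675. pH = pKa + log([A⁻]/[HA]). 2.29 = 3.1675 + log(ratio). log(ratio) = 2.29 − 3.1675 = -0.8775. ratio = 10^(-0.8775) = 0.133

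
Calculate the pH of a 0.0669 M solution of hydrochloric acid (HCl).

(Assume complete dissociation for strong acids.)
pH = 1.17

[H⁺] = 0.0669 M for strong acid. pH = -log[H⁺] = -log(0.0669)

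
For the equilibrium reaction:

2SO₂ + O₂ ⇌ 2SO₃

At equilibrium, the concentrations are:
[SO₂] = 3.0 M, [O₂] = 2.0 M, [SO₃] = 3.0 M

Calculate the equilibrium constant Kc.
K_c = 0.5000

Kc = ([SO₃]^2) / ([SO₂]^2 × [O₂])
   = ((3.0)^2) / ((3.0)^2·(2.0))
   = 9 / 18 = 0.5000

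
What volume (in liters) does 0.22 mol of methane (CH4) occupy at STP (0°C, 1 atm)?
At STP, 1 mol of gas occupies 22.4 L
Volume = 0.22 mol × 22.4 L/mol = 4.93 L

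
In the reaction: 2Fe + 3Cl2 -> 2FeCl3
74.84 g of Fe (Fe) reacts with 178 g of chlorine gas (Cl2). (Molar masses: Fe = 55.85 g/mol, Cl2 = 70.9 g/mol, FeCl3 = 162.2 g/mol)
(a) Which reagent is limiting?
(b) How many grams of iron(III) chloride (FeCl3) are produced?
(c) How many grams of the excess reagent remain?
(a) Fe, (b) 217.4 g, (c) 35.49 g

Moles of Fe = 74.84 g ÷ 55.85 g/mol = 1.34002 mol
Moles of Cl2 = 178 g ÷ 70.9 g/mol = 2.51058 mol
Moles ÷ coefficient: Fe: 1.34002/2 = 0.67, Cl2: 2.51058/3 = 0.8369
(a) Fe has the smaller value, so Fe is the limiting reagent.
(b) Moles of FeCl3 = 1.34002 mol Fe × (2/2) = 1.34002 mol; mass = 1.34002 mol × 162.2 g/mol = 217.4 g
(c) Cl2 consumed = 1.34002 × (3/2) = 2.01003 mol; remaining = 2.51058 − 2.01003 = 0.500551 mol; mass = 0.500551 mol × 70.9 g/mol = 35.49 g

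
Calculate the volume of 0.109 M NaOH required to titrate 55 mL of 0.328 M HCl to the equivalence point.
V_{base} = 165.5 mL

At equivalence: moles acid = moles base.
moles HCl = 0.328 M × 0.055 L = 0.01804 mol
V_NaOH = 0.01804 mol ÷ 0.109 M = 0.1655 L = 165.5 mL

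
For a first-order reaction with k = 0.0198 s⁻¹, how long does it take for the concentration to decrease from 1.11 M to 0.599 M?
31.15 s

From ln[A] = ln[A]₀ - k·t: t = ln([A]₀/[A])/k = ln(1.11/0.599)/0.0198 = ln(1.8531)/0.0198 = 0.6169/0.0198 = 31.15 s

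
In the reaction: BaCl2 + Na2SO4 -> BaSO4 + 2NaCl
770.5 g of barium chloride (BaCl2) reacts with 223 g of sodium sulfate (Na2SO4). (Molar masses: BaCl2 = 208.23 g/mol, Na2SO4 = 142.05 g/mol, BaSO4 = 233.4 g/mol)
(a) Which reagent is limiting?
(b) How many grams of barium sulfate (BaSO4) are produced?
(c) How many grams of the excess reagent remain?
(a) Na2SO4, (b) 366.4 g, (c) 443.6 g

Moles of BaCl2 = 770.5 g ÷ 208.23 g/mol = 3.70024 mol
Moles of Na2SO4 = 223 g ÷ 142.05 g/mol = 1.56987 mol
Moles ÷ coefficient: BaCl2: 3.70024/1 = 3.7, Na2SO4: 1.56987/1 = 1.57
(a) Na2SO4 has the smaller value, so Na2SO4 is the limiting reagent.
(b) Moles of BaSO4 = 1.56987 mol Na2SO4 × (1/1) = 1.56987 mol; mass = 1.56987 mol × 233.4 g/mol = 366.4 g
(c) BaCl2 consumed = 1.56987 × (1/1) = 1.56987 mol; remaining = 3.70024 − 1.56987 = 2.13037 mol; mass = 2.13037 mol × 208.23 g/mol = 443.6 g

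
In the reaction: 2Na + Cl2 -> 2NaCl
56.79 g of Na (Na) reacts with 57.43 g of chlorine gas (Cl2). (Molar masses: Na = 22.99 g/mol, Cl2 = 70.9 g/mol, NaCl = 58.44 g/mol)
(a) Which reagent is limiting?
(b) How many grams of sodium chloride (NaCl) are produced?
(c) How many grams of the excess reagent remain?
(a) Cl2, (b) 94.67 g, (c) 19.55 g

Moles of Na = 56.79 g ÷ 22.99 g/mol = 2.4702 mol
Moles of Cl2 = 57.43 g ÷ 70.9 g/mol = 0.810014 mol
Moles ÷ coefficient: Na: 2.4702/2 = 1.235, Cl2: 0.810014/1 = 0.81
(a) Cl2 has the smaller value, so Cl2 is the limiting reagent.
(b) Moles of NaCl = 0.810014 mol Cl2 × (2/1) = 1.62003 mol; mass = 1.62003 mol × 58.44 g/mol = 94.67 g
(c) Na consumed = 0.810014 × (2/1) = 1.62003 mol; remaining = 2.4702 − 1.62003 = 0.850176 mol; mass = 0.850176 mol × 22.99 g/mol = 19.55 g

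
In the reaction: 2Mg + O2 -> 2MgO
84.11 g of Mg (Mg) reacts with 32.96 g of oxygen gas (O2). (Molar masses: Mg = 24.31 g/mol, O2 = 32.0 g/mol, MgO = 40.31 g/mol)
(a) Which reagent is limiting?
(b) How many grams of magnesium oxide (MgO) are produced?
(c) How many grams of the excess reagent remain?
(a) O2, (b) 83.04 g, (c) 34.03 g

Moles of Mg = 84.11 g ÷ 24.31 g/mol = 3.45989 mol
Moles of O2 = 32.96 g ÷ 32.0 g/mol = 1.03 mol
Moles ÷ coefficient: Mg: 3.45989/2 = 1.73, O2: 1.03/1 = 1.03
(a) O2 has the smaller value, so O2 is the limiting reagent.
(b) Moles of MgO = 1.03 mol O2 × (2/1) = 2.06 mol; mass = 2.06 mol × 40.31 g/mol = 83.04 g
(c) Mg consumed = 1.03 × (2/1) = 2.06 mol; remaining = 3.45989 − 2.06 = 1.39989 mol; mass = 1.39989 mol × 24.31 g/mol = 34.03 g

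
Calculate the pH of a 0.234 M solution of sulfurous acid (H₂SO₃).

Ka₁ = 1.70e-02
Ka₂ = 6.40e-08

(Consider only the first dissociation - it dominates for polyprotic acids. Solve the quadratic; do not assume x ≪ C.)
pH = 1.26

x² + Ka₁·x − Ka₁·C = 0 with Ka₁ = 1.70e-02, C = 0.234.
x = (−Ka₁ + √(Ka₁² + 4·Ka₁·C))/2 = 5.5142e-02 M, so pH = 1.26.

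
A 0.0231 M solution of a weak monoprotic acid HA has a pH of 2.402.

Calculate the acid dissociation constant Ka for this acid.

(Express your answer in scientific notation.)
K_a = 8.21e-04

[H⁺] = 10^(−pH) = 10^(−2.402) = 3.963e-03 M. For HA ⇌ H⁺ + A⁻, Ka = x²/(C − x) = (3.963e-03)²/(0.0231 − 3.963e-03) = 8.21e-04.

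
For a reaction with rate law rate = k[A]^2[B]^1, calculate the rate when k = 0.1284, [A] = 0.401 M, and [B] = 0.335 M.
0.006917 M/s

rate = k·[A]^2·[B]^1 = 0.1284·(0.401)^2·(0.335)^1 = 0.1284·0.160801·0.335 = 0.006917 M/s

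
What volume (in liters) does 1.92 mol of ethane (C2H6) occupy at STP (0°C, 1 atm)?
At STP, 1 mol of gas occupies 22.4 L
Volume = 1.92 mol × 22.4 L/mol = 43.01 L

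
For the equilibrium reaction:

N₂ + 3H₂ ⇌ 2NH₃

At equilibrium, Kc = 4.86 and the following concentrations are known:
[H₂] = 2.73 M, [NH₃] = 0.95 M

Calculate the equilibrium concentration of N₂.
[N₂] = 0.0091 M

Kc = ([NH₃]^2) / ([N₂] × [H₂]^3) = 4.86
[N₂]^1 = (product terms)/(Kc · other reactant terms) = 0.9025 / (4.86 · 20.346) = 0.0091269
[N₂] = 0.0091 M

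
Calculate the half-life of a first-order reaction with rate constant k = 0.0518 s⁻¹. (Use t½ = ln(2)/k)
13.38 s

t½ = ln(2)/k = 0.6931/0.0518 = 13.38 s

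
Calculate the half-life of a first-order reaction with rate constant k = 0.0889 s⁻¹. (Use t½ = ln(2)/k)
7.80 s

t½ = ln(2)/k = 0.6931/0.0889 = 7.80 s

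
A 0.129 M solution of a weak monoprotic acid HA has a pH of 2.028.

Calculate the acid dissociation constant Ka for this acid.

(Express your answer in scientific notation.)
K_a = 7.35e-04

[H⁺] = 10^(−pH) = 10^(−2.028) = 9.376e-03 M. For HA ⇌ H⁺ + A⁻, Ka = x²/(C − x) = (9.376e-03)²/(0.129 − 9.376e-03) = 7.35e-04.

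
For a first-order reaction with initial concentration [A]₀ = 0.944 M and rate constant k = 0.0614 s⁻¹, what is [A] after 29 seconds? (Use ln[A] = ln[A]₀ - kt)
0.1591 M

ln[A] = ln[A]₀ - k·t = ln(0.944) - (0.0614)·(29) = -0.0576 - 1.7806 = -1.8382
[A] = e^(-1.8382) = 0.1591 M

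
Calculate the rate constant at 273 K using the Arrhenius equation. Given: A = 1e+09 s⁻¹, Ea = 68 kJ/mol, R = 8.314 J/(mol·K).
9.74e-05 s⁻¹

k = A·exp(-Ea/(R·T)) = 1e+09·exp(-68000/(8.314·273)) = 1e+09·exp(-29.9596) = 1e+09·9.7433e-14 = 9.74e-05 s⁻¹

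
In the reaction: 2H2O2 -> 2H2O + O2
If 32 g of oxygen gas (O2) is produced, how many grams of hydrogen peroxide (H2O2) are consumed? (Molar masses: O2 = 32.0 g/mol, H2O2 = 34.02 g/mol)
Moles of O2 = 32 g ÷ 32.0 g/mol = 1 mol
Mole ratio: 2 mol H2O2 / 1 mol O2
Moles of H2O2 = 1 × (2/1) = 2 mol
Mass of H2O2 = 2 mol × 34.02 g/mol = 68.04 g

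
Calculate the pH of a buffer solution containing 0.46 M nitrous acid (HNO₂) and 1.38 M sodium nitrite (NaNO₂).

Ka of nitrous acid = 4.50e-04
pH = 3.82

pKa = -log(4.50e-04) = 3.35. pH = pKa + log([A⁻]/[HA]) = 3.35 + log(1.38/0.46)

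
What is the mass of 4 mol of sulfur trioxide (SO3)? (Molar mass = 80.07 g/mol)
Mass = 4 mol × 80.07 g/mol = 320.3 g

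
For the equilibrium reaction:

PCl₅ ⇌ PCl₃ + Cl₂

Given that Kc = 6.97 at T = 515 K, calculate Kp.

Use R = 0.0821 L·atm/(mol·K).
K_p = 294.7021

Δn = (moles gaseous products) − (moles gaseous reactants) = 1
T = 515 K; RT = 0.0821 × 515 = 42.2815
Kp = Kc·(RT)^Δn = 6.97 × (42.2815)^1 = 6.97 × 42.2815 = 294.7021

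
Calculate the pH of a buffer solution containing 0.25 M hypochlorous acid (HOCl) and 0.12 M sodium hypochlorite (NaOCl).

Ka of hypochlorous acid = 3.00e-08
pH = 7.20

pKa = -log(3.00e-08) = 7.52. pH = pKa + log([A⁻]/[HA]) = 7.52 + log(0.12/0.25)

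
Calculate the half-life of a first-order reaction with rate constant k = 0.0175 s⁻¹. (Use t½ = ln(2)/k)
39.61 s

t½ = ln(2)/k = 0.6931/0.0175 = 39.61 s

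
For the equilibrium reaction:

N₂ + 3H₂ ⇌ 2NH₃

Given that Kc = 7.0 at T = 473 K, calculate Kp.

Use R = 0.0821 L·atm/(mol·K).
K_p = 0.0046

Δn = (moles gaseous products) − (moles gaseous reactants) = -2
T = 473 K; RT = 0.0821 × 473 = 38.8333
Kp = Kc·(RT)^Δn = 7.0 × (38.8333)^-2 = 7.0 × 0.000663119 = 0.0046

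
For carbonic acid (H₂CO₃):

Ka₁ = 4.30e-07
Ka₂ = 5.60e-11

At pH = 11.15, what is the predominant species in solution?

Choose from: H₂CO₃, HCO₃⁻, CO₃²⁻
CO₃²⁻

pKa1 = 6.37, pKa2 = 10.25. Each pKa is the crossover between adjacent species; pH = 11.15 lies in the region where CO₃²⁻ predominates.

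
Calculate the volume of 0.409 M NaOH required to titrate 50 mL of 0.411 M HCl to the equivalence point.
V_{base} = 50.2 mL

At equivalence: moles acid = moles base.
moles HCl = 0.411 M × 0.05 L = 0.02055 mol
V_NaOH = 0.02055 mol ÷ 0.409 M = 0.05024 L = 50.2 mL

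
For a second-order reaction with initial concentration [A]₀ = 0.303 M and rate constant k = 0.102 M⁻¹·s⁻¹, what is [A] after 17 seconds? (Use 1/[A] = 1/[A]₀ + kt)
0.1986 M

1/[A] = 1/[A]₀ + k·t = 1/0.303 + (0.102)·(17) = 3.3003 + 1.7340 = 5.0343
[A] = 1/5.0343 = 0.1986 M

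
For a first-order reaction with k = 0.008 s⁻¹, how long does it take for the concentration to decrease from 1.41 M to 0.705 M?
86.64 s

From ln[A] = ln[A]₀ - k·t: t = ln([A]₀/[A])/k = ln(1.41/0.705)/0.008 = ln(2.0000)/0.008 = 0.6931/0.008 = 86.64 s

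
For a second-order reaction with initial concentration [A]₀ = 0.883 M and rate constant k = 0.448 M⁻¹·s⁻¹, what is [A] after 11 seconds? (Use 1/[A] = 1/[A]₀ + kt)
0.1650 M

1/[A] = 1/[A]₀ + k·t = 1/0.883 + (0.448)·(11) = 1.1325 + 4.9280 = 6.0605
[A] = 1/6.0605 = 0.1650 M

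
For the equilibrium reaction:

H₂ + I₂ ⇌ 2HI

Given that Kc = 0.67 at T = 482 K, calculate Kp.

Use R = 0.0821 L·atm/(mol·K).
K_p = 0.6700

Δn = (moles gaseous products) − (moles gaseous reactants) = 0
T = 482 K; RT = 0.0821 × 482 = 39.5722
Kp = Kc·(RT)^Δn = 0.67 × (39.5722)^0 = 0.67 × 1 = 0.6700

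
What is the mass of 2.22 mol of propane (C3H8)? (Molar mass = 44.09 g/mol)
Mass = 2.22 mol × 44.09 g/mol = 97.88 g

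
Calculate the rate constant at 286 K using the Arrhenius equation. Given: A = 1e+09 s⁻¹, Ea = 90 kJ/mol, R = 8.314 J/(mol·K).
3.65e-08 s⁻¹

k = A·exp(-Ea/(R·T)) = 1e+09·exp(-90000/(8.314·286)) = 1e+09·exp(-37.8500) = 1e+09·3.6470e-17 = 3.65e-08 s⁻¹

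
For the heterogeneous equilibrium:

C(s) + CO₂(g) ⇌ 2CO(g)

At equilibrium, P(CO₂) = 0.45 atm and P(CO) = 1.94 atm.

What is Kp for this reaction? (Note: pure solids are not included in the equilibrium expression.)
K_p = 8.364

Solid C is excluded.
Kp = P(CO)²/P(CO₂) = (1.94)²/0.45 = 3.764/0.45 = 8.364.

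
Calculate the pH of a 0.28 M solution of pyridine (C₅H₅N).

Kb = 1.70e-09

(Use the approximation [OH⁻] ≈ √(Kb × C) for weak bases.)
pH = 9.34

[OH⁻] = √(Kb × C) = √(1.70e-09 × 0.28) = 2.1817e-05. pOH = 4.66, pH = 14 - pOH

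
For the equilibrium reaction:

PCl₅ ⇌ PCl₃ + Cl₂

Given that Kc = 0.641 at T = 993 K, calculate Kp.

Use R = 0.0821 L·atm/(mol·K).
K_p = 52.2577

Δn = (moles gaseous products) − (moles gaseous reactants) = 1
T = 993 K; RT = 0.0821 × 993 = 81.5253
Kp = Kc·(RT)^Δn = 0.641 × (81.5253)^1 = 0.641 × 81.5253 = 52.2577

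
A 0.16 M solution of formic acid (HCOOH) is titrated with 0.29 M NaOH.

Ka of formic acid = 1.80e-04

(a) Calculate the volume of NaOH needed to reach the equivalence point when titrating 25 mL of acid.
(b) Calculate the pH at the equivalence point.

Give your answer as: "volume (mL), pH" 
V = 13.8 mL, pH = 8.38

(a) At equivalence: moles acid = moles base.
moles acid = 0.16 × 0.025 = 0.004 mol; V_NaOH = 0.004/0.29 = 0.01379 L = 13.8 mL.
(b) At equivalence, all acid → conjugate base A⁻ at [A⁻] = 0.004/0.03879 = 0.1031 M.
Kb = Kw/Ka = 1.0e-14/1.80e-04 = 5.556e-11; [OH⁻] = √(Kb·[A⁻]) = 2.393e-06; pOH = 5.62; pH = 14 − pOH = 8.38.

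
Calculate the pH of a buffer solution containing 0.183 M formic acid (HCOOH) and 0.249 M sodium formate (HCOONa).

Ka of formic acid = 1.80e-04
pH = 3.88

pKa = -log(1.80e-04) = 3.74. pH = pKa + log([A⁻]/[HA]) = 3.74 + log(0.249/0.183)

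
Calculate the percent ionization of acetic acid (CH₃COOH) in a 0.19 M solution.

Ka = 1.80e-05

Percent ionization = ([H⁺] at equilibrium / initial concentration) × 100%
Percent ionization = 0.969%

Let x = [H⁺]. Ka = x²/(C - x) ⇒ x² + (1.80e-05)x - (1.80e-05)(0.19) = 0. x = 1.8403e-03. Percent = (1.8403e-03/0.19) × 100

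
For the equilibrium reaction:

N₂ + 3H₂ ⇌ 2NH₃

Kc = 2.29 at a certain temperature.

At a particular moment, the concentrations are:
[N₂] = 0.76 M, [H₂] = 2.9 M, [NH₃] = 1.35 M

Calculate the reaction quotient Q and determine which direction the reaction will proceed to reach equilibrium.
Q = 0.098, Q < K, reaction proceeds forward (toward products)

Q = ([NH₃]^2) / ([N₂] × [H₂]^3)
  = ((1.35)^2) / ((0.76)·(2.9)^3) = 1.8225/18.536 = 0.09832
Since Q = 0.09832 < Kc = 2.29, the reaction proceeds forward (toward products) to reach equilibrium.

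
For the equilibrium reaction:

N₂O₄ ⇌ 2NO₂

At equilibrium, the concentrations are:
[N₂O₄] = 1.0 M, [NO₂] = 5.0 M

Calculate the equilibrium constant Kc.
K_c = 25.0000

Kc = ([NO₂]^2) / ([N₂O₄])
   = ((5.0)^2) / ((1.0))
   = 25 / 1 = 25.0000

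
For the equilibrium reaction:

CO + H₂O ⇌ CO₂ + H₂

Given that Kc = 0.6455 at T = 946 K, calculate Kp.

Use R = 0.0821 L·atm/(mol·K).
K_p = 0.6455

Δn = (moles gaseous products) − (moles gaseous reactants) = 0
T = 946 K; RT = 0.0821 × 946 = 77.6666
Kp = Kc·(RT)^Δn = 0.6455 × (77.6666)^0 = 0.6455 × 1 = 0.6455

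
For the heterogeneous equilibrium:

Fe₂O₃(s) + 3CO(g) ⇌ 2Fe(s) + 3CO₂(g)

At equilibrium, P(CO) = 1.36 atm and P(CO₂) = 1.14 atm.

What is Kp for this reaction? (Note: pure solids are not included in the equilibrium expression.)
K_p = 0.589

Solids (Fe₂O₃, Fe) are excluded.
Kp = P(CO₂)³/P(CO)³ = (1.14)³/(1.36)³ = 1.482/2.515 = 0.589.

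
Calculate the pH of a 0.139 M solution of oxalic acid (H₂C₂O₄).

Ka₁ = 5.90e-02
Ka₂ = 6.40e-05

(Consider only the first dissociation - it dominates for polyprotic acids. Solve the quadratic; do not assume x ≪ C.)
pH = 1.18

x² + Ka₁·x − Ka₁·C = 0 with Ka₁ = 5.90e-02, C = 0.139.
x = (−Ka₁ + √(Ka₁² + 4·Ka₁·C))/2 = 6.5743e-02 M, so pH = 1.18.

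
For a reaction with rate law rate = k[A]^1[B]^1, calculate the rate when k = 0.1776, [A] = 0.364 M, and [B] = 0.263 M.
0.017 M/s

rate = k·[A]^1·[B]^1 = 0.1776·(0.364)^1·(0.263)^1 = 0.1776·0.364·0.263 = 0.017 M/s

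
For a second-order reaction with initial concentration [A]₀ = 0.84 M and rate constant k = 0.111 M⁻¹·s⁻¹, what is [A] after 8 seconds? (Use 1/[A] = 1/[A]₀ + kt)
0.4811 M

1/[A] = 1/[A]₀ + k·t = 1/0.84 + (0.111)·(8) = 1.1905 + 0.8880 = 2.0785
[A] = 1/2.0785 = 0.4811 M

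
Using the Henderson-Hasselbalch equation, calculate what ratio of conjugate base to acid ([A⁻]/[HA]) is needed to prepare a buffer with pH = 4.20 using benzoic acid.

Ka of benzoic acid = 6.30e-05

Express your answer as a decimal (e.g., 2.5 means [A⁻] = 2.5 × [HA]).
[A⁻]/[HA] = 0.998

pKa = −log(6.30e-05) = 4.2007. pH = pKa + log([A⁻]/[HA]). 4.20 = 4.2007 + log(ratio). log(ratio) = 4.20 − 4.2007 = -0.0007. ratio = 10^(-0.0007) = 0.998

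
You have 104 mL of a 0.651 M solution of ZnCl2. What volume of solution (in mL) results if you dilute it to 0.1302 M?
Using M₁V₁ = M₂V₂:
0.651 × 104 = 0.1302 × V₂
V₂ = (0.651 × 104) / 0.1302 = 520 mL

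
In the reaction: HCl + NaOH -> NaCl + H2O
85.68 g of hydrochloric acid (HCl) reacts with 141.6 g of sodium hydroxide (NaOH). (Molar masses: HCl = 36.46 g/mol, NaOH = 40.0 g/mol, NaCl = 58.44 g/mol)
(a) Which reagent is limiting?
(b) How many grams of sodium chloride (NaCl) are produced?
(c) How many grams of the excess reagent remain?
(a) HCl, (b) 137.3 g, (c) 47.6 g

Moles of HCl = 85.68 g ÷ 36.46 g/mol = 2.34997 mol
Moles of NaOH = 141.6 g ÷ 40.0 g/mol = 3.54 mol
Moles ÷ coefficient: HCl: 2.34997/1 = 2.35, NaOH: 3.54/1 = 3.54
(a) HCl has the smaller value, so HCl is the limiting reagent.
(b) Moles of NaCl = 2.34997 mol HCl × (1/1) = 2.34997 mol; mass = 2.34997 mol × 58.44 g/mol = 137.3 g
(c) NaOH consumed = 2.34997 × (1/1) = 2.34997 mol; remaining = 3.54 − 2.34997 = 1.19003 mol; mass = 1.19003 mol × 40.0 g/mol = 47.6 g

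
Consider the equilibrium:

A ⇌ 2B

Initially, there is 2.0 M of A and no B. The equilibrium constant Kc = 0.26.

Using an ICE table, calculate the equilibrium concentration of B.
[B] = 0.659 M

ICE: [A] = 2.0 − x, [B] = 2x.
Kc = (2x)²/(2.0 − x) = 0.26 ⇒ 4x² + 0.26x − 0.52 = 0.
x = (−0.26 + √(0.26² + 4·4·0.52))/(2·4) = (−0.26 + √8.3876)/8 = 0.32952.
[B] = 2x = 0.659 M.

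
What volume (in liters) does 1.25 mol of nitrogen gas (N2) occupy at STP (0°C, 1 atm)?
At STP, 1 mol of gas occupies 22.4 L
Volume = 1.25 mol × 22.4 L/mol = 28.00 L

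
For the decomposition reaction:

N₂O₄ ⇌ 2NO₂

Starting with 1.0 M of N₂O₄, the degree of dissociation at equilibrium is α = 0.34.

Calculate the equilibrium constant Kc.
K_c = 0.7006

x = α·[A]₀ = 0.34 × 1.0 = 0.34 M dissociated.
At eq: [N₂O₄] = 1.0 − 0.34 = 0.66 M; [NO₂] = 2x = 0.68 M.
Kc = [NO₂]²/[N₂O₄] = (0.68)²/0.66 = 0.7006.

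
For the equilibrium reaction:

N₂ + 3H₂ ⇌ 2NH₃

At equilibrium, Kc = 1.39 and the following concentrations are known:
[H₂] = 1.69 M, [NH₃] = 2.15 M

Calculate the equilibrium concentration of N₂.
[N₂] = 0.6890 M

Kc = ([NH₃]^2) / ([N₂] × [H₂]^3) = 1.39
[N₂]^1 = (product terms)/(Kc · other reactant terms) = 4.6225 / (1.39 · 4.8268) = 0.68897
[N₂] = 0.6890 M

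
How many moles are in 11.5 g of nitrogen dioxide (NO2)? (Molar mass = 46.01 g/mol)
Moles = 11.5 g ÷ 46.01 g/mol = 0.2499 mol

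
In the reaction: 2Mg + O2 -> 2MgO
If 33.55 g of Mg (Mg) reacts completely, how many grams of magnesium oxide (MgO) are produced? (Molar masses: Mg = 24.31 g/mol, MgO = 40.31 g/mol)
Moles of Mg = 33.55 g ÷ 24.31 g/mol = 1.38009 mol
Mole ratio: 2 mol MgO / 2 mol Mg
Moles of MgO = 1.38009 × (2/2) = 1.38009 mol
Mass of MgO = 1.38009 mol × 40.31 g/mol = 55.63 g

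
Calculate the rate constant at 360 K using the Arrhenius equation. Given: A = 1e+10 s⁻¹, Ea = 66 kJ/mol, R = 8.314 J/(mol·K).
2.65e+00 s⁻¹

k = A·exp(-Ea/(R·T)) = 1e+10·exp(-66000/(8.314·360)) = 1e+10·exp(-22.0512) = 1e+10·2.6504e-10 = 2.65e+00 s⁻¹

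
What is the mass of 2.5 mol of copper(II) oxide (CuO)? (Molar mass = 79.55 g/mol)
Mass = 2.5 mol × 79.55 g/mol = 198.9 g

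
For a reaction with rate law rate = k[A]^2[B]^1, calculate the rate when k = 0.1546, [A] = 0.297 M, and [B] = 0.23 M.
0.003137 M/s

rate = k·[A]^2·[B]^1 = 0.1546·(0.297)^2·(0.23)^1 = 0.1546·0.088209·0.23 = 0.003137 M/s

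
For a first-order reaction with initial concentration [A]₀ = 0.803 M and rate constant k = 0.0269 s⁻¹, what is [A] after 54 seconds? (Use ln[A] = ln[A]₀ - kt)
0.1879 M

ln[A] = ln[A]₀ - k·t = ln(0.803) - (0.0269)·(54) = -0.2194 - 1.4526 = -1.6720
[A] = e^(-1.6720) = 0.1879 M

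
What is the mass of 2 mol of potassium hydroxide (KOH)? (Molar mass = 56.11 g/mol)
Mass = 2 mol × 56.11 g/mol = 112.2 g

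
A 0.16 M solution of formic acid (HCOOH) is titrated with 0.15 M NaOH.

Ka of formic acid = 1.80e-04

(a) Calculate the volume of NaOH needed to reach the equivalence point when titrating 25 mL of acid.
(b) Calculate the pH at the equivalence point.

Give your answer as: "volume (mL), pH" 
V = 26.7 mL, pH = 8.32

(a) At equivalence: moles acid = moles base.
moles acid = 0.16 × 0.025 = 0.004 mol; V_NaOH = 0.004/0.15 = 0.02667 L = 26.7 mL.
(b) At equivalence, all acid → conjugate base A⁻ at [A⁻] = 0.004/0.05167 = 0.07742 M.
Kb = Kw/Ka = 1.0e-14/1.80e-04 = 5.556e-11; [OH⁻] = √(Kb·[A⁻]) = 2.074e-06; pOH = 5.68; pH = 14 − pOH = 8.32.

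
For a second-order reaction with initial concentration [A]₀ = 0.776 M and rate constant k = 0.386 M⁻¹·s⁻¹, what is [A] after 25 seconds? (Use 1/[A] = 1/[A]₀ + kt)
0.0914 M

1/[A] = 1/[A]₀ + k·t = 1/0.776 + (0.386)·(25) = 1.2887 + 9.6500 = 10.9387
[A] = 1/10.9387 = 0.0914 M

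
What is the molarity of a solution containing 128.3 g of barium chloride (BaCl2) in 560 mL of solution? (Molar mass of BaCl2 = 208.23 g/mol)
Moles of BaCl2 = 128.3 g ÷ 208.23 g/mol = 0.616146 mol
Volume = 560 mL = 0.56 L
Molarity = 0.616146 mol ÷ 0.56 L = 1.1 M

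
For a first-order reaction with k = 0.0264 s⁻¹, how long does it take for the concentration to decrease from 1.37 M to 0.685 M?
26.26 s

From ln[A] = ln[A]₀ - k·t: t = ln([A]₀/[A])/k = ln(1.37/0.685)/0.0264 = ln(2.0000)/0.0264 = 0.6931/0.0264 = 26.26 s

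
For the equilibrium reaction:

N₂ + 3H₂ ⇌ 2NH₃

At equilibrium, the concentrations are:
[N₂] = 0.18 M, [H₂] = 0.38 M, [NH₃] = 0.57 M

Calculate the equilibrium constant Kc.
K_c = 32.8947

Kc = ([NH₃]^2) / ([N₂] × [H₂]^3)
   = ((0.57)^2) / ((0.18)·(0.38)^3)
   = 0.3249 / 0.009877 = 32.8947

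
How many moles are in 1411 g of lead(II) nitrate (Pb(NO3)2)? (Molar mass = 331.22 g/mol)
Moles = 1411 g ÷ 331.22 g/mol = 4.26 mol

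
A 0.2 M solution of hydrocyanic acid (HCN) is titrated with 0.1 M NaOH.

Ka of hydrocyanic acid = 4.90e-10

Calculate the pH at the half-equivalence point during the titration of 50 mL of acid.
pH = pKa = 9.31

At the half-equivalence point, [HA] = [A⁻], so by Henderson–Hasselbalch pH = pKa + log(1) = pKa.
pKa = −log(4.90e-10) = 9.31.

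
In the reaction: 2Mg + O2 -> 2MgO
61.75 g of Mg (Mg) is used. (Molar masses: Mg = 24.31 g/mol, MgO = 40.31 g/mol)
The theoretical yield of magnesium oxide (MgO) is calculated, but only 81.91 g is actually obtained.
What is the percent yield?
Moles of Mg = 61.75 g ÷ 24.31 g/mol = 2.54011 mol
Mole ratio: 2 mol MgO / 2 mol Mg
Moles of MgO = 2.54011 × (2/2) = 2.54011 mol
Theoretical yield = 2.54011 mol × 40.31 g/mol = 102.39 g
Actual yield = 81.91 g
Percent yield = (81.91 / 102.39) × 100% = 80.0%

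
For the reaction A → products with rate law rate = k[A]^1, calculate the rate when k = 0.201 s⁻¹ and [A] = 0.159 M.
0.03196 M/s

rate = k·[A]^1 = 0.201·(0.159)^1 = 0.201·0.159 = 0.03196 M/s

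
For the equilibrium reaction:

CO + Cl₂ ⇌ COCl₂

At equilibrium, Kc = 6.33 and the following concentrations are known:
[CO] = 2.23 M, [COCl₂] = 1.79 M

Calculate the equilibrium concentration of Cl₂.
[Cl₂] = 0.1268 M

Kc = ([COCl₂]) / ([CO] × [Cl₂]) = 6.33
[Cl₂]^1 = (product terms)/(Kc · other reactant terms) = 1.79 / (6.33 · 2.23) = 0.12681
[Cl₂] = 0.1268 M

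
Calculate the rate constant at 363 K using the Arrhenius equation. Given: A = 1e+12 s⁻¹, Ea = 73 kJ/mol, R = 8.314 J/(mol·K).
3.13e+01 s⁻¹

k = A·exp(-Ea/(R·T)) = 1e+12·exp(-73000/(8.314·363)) = 1e+12·exp(-24.1883) = 1e+12·3.1270e-11 = 3.13e+01 s⁻¹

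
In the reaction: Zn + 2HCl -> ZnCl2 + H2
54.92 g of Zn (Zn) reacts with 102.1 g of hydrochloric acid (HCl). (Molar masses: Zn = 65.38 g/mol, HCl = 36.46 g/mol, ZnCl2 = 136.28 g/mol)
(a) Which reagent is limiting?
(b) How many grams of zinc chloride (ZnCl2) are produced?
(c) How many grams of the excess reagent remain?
(a) Zn, (b) 114.5 g, (c) 40.85 g

Moles of Zn = 54.92 g ÷ 65.38 g/mol = 0.840012 mol
Moles of HCl = 102.1 g ÷ 36.46 g/mol = 2.80033 mol
Moles ÷ coefficient: Zn: 0.840012/1 = 0.84, HCl: 2.80033/2 = 1.4
(a) Zn has the smaller value, so Zn is the limiting reagent.
(b) Moles of ZnCl2 = 0.840012 mol Zn × (1/1) = 0.840012 mol; mass = 0.840012 mol × 136.28 g/mol = 114.5 g
(c) HCl consumed = 0.840012 × (2/1) = 1.68002 mol; remaining = 2.80033 − 1.68002 = 1.1203 mol; mass = 1.1203 mol × 36.46 g/mol = 40.85 g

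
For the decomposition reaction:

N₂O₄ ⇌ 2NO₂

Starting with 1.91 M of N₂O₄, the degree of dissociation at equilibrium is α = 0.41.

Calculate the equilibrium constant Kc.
K_c = 2.1768

x = α·[A]₀ = 0.41 × 1.91 = 0.7831 M dissociated.
At eq: [N₂O₄] = 1.91 − 0.7831 = 1.127 M; [NO₂] = 2x = 1.566 M.
Kc = [NO₂]²/[N₂O₄] = (1.566)²/1.127 = 2.177.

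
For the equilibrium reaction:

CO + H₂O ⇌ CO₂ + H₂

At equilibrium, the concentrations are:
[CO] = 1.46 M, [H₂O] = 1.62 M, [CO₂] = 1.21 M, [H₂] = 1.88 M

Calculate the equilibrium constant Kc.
K_c = 0.9618

Kc = ([CO₂] × [H₂]) / ([CO] × [H₂O])
   = ((1.21)·(1.88)) / ((1.46)·(1.62))
   = 2.2748 / 2.3652 = 0.9618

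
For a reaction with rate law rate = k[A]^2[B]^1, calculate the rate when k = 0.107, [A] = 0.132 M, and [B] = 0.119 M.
0.0002219 M/s

rate = k·[A]^2·[B]^1 = 0.107·(0.132)^2·(0.119)^1 = 0.107·0.017424·0.119 = 0.0002219 M/s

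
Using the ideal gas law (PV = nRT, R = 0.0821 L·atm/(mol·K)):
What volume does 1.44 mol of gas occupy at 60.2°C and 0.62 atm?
T = 60.2°C + 273.15 = 333.35 K
V = nRT/P = (1.44 × 0.0821 × 333.35) / 0.62
V = 63.56 L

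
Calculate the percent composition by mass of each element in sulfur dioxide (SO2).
S: 50.05%, O: 49.95%

Molar mass of SO2 = 64.07 g/mol
% S = (1 × 32.07) / 64.07 × 100% = 32.07 / 64.07 × 100% = 50.05%
% O = (2 × 16.0) / 64.07 × 100% = 32 / 64.07 × 100% = 49.95%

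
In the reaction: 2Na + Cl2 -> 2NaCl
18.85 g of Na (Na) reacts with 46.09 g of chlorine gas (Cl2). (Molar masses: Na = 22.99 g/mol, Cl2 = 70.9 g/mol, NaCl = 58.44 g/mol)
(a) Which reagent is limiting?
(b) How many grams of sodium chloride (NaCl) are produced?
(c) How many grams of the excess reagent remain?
(a) Na, (b) 47.92 g, (c) 17.02 g

Moles of Na = 18.85 g ÷ 22.99 g/mol = 0.819922 mol
Moles of Cl2 = 46.09 g ÷ 70.9 g/mol = 0.650071 mol
Moles ÷ coefficient: Na: 0.819922/2 = 0.41, Cl2: 0.650071/1 = 0.6501
(a) Na has the smaller value, so Na is the limiting reagent.
(b) Moles of NaCl = 0.819922 mol Na × (2/2) = 0.819922 mol; mass = 0.819922 mol × 58.44 g/mol = 47.92 g
(c) Cl2 consumed = 0.819922 × (1/2) = 0.409961 mol; remaining = 0.650071 − 0.409961 = 0.24011 mol; mass = 0.24011 mol × 70.9 g/mol = 17.02 g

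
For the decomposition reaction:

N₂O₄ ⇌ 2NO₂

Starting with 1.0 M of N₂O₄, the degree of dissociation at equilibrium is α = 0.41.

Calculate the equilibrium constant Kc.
K_c = 1.1397

x = α·[A]₀ = 0.41 × 1.0 = 0.41 M dissociated.
At eq: [N₂O₄] = 1.0 − 0.41 = 0.59 M; [NO₂] = 2x = 0.82 M.
Kc = [NO₂]²/[N₂O₄] = (0.82)²/0.59 = 1.14.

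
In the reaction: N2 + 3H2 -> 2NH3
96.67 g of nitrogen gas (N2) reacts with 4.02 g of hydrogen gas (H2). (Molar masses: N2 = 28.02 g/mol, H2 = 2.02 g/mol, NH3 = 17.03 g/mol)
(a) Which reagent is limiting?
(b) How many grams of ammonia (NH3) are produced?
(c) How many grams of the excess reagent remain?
(a) H2, (b) 22.59 g, (c) 78.08 g

Moles of N2 = 96.67 g ÷ 28.02 g/mol = 3.45004 mol
Moles of H2 = 4.02 g ÷ 2.02 g/mol = 1.9901 mol
Moles ÷ coefficient: N2: 3.45004/1 = 3.45, H2: 1.9901/3 = 0.6634
(a) H2 has the smaller value, so H2 is the limiting reagent.
(b) Moles of NH3 = 1.9901 mol H2 × (2/3) = 1.32673 mol; mass = 1.32673 mol × 17.03 g/mol = 22.59 g
(c) N2 consumed = 1.9901 × (1/3) = 0.663366 mol; remaining = 3.45004 − 0.663366 = 2.78667 mol; mass = 2.78667 mol × 28.02 g/mol = 78.08 g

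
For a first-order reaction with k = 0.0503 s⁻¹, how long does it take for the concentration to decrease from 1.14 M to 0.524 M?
15.45 s

From ln[A] = ln[A]₀ - k·t: t = ln([A]₀/[A])/k = ln(1.14/0.524)/0.0503 = ln(2.1756)/0.0503 = 0.7773/0.0503 = 15.45 s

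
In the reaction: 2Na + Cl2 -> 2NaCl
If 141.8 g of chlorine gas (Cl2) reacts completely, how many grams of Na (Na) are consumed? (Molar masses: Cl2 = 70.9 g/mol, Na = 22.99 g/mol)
Moles of Cl2 = 141.8 g ÷ 70.9 g/mol = 2 mol
Mole ratio: 2 mol Na / 1 mol Cl2
Moles of Na = 2 × (2/1) = 4 mol
Mass of Na = 4 mol × 22.99 g/mol = 91.96 g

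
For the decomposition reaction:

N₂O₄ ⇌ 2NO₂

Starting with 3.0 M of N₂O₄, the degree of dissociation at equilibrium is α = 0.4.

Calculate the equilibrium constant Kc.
K_c = 3.2000

x = α·[A]₀ = 0.4 × 3.0 = 1.2 M dissociated.
At eq: [N₂O₄] = 3.0 − 1.2 = 1.8 M; [NO₂] = 2x = 2.4 M.
Kc = [NO₂]²/[N₂O₄] = (2.4)²/1.8 = 3.2.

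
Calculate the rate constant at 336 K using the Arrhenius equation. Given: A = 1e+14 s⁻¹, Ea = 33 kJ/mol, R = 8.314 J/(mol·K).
7.41e+08 s⁻¹

k = A·exp(-Ea/(R·T)) = 1e+14·exp(-33000/(8.314·336)) = 1e+14·exp(-11.8131) = 1e+14·7.4067e-06 = 7.41e+08 s⁻¹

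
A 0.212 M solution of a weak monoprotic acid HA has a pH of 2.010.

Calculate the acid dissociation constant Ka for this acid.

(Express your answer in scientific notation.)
K_a = 4.72e-04

[H⁺] = 10^(−pH) = 10^(−2.010) = 9.772e-03 M. For HA ⇌ H⁺ + A⁻, Ka = x²/(C − x) = (9.772e-03)²/(0.212 − 9.772e-03) = 4.72e-04.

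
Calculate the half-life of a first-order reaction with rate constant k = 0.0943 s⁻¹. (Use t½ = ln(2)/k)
7.35 s

t½ = ln(2)/k = 0.6931/0.0943 = 7.35 s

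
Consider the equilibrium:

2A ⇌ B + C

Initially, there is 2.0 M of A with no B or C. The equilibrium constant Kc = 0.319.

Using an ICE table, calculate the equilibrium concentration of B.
[B] = 0.530 M

ICE: [A] = 2.0 − 2x, [B] = [C] = x.
Kc = x²/(2.0 − 2x)² = 0.319 ⇒ √Kc = x/(2.0 − 2x).
x = √0.319·2.0/(1 + 2√0.319) = 0.5648·2.0/2.1296 = 0.53043.
[B] = x = 0.530 M.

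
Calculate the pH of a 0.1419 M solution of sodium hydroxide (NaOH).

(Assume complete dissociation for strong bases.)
pH = 13.15

[OH⁻] = 0.1419 M for strong base. pOH = -log[OH⁻] = 0.85, pH = 14 - pOH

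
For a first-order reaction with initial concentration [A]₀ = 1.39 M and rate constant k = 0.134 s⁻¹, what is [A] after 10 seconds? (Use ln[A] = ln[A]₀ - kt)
0.3640 M

ln[A] = ln[A]₀ - k·t = ln(1.39) - (0.134)·(10) = 0.3293 - 1.3400 = -1.0107
[A] = e^(-1.0107) = 0.3640 M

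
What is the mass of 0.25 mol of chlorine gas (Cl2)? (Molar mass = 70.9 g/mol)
Mass = 0.25 mol × 70.9 g/mol = 17.73 g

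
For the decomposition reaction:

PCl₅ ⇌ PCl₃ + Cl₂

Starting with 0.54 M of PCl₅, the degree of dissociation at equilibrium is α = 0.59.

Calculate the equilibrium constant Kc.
K_c = 0.4585

x = α·[A]₀ = 0.59 × 0.54 = 0.3186 M dissociated.
At eq: [PCl₅] = 0.54 − 0.3186 = 0.2214 M; [PCl₃] = [Cl₂] = x = 0.3186 M.
Kc = [PCl₃][Cl₂]/[PCl₅] = (0.3186)²/0.2214 = 0.4585.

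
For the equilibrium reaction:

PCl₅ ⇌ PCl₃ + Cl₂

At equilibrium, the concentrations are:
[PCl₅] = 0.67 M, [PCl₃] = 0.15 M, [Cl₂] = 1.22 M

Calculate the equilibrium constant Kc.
K_c = 0.2731

Kc = ([PCl₃] × [Cl₂]) / ([PCl₅])
   = ((0.15)·(1.22)) / ((0.67))
   = 0.183 / 0.67 = 0.2731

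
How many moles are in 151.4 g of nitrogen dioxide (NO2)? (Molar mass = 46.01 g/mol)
Moles = 151.4 g ÷ 46.01 g/mol = 3.291 mol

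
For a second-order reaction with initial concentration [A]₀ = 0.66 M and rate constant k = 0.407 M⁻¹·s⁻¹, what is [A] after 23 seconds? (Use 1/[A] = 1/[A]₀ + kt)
0.0919 M

1/[A] = 1/[A]₀ + k·t = 1/0.66 + (0.407)·(23) = 1.5152 + 9.3610 = 10.8762
[A] = 1/10.8762 = 0.0919 M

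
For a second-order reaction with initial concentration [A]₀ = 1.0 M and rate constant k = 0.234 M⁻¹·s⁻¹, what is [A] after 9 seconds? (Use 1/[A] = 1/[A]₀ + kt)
0.3220 M

1/[A] = 1/[A]₀ + k·t = 1/1.0 + (0.234)·(9) = 1.0000 + 2.1060 = 3.1060
[A] = 1/3.1060 = 0.3220 M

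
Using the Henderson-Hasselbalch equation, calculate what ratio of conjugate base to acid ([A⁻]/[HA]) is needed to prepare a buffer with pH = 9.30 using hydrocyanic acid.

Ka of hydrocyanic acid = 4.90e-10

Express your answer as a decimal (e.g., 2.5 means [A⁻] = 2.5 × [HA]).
[A⁻]/[HA] = 0.978

pKa = −log(4.90e-10) = 9.3098. pH = pKa + log([A⁻]/[HA]). 9.30 = 9.3098 + log(ratio). log(ratio) = 9.30 − 9.3098 = -0.0098. ratio = 10^(-0.0098) = 0.978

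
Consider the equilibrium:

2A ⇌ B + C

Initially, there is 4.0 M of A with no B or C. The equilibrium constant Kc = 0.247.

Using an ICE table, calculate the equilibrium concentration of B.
[B] = 0.997 M

ICE: [A] = 4.0 − 2x, [B] = [C] = x.
Kc = x²/(4.0 − 2x)² = 0.247 ⇒ √Kc = x/(4.0 − 2x).
x = √0.247·4.0/(1 + 2√0.247) = 0.49699·4.0/1.994 = 0.99698.
[B] = x = 0.997 M.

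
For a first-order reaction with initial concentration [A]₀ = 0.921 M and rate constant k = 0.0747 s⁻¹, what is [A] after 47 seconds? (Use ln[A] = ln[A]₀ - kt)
0.0275 M

ln[A] = ln[A]₀ - k·t = ln(0.921) - (0.0747)·(47) = -0.0823 - 3.5109 = -3.5932
[A] = e^(-3.5932) = 0.0275 M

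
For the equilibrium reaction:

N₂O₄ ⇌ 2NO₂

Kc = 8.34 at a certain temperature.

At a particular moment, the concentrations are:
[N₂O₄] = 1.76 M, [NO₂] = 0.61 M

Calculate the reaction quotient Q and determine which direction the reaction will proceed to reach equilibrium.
Q = 0.211, Q < K, reaction proceeds forward (toward products)

Q = ([NO₂]^2) / ([N₂O₄])
  = ((0.61)^2) / ((1.76)) = 0.3721/1.76 = 0.2114
Since Q = 0.2114 < Kc = 8.34, the reaction proceeds forward (toward products) to reach equilibrium.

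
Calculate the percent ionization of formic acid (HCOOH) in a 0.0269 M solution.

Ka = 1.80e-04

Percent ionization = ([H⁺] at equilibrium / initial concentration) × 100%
Percent ionization = 7.85%

Let x = [H⁺]. Ka = x²/(C - x) ⇒ x² + (1.80e-04)x - (1.80e-04)(0.0269) = 0. x = 2.1123e-03. Percent = (2.1123e-03/0.0269) × 100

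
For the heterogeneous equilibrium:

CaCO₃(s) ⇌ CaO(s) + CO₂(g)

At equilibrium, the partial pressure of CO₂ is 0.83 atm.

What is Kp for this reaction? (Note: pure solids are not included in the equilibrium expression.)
K_p = 0.83

Solids (CaCO₃, CaO) have activity 1 and are excluded.
Kp = P(CO₂) = 0.83.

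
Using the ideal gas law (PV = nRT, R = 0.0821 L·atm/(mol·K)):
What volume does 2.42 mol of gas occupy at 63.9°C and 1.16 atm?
T = 63.9°C + 273.15 = 337.05 K
V = nRT/P = (2.42 × 0.0821 × 337.05) / 1.16
V = 57.73 L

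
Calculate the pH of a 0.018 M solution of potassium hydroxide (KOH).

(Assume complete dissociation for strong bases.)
pH = 12.26

[OH⁻] = 0.018 M for strong base. pOH = -log[OH⁻] = 1.74, pH = 14 - pOH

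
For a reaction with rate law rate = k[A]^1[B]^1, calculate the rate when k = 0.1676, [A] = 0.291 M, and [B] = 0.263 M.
0.01283 M/s

rate = k·[A]^1·[B]^1 = 0.1676·(0.291)^1·(0.263)^1 = 0.1676·0.291·0.263 = 0.01283 M/s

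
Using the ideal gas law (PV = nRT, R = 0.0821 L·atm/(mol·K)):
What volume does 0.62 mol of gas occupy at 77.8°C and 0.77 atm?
T = 77.8°C + 273.15 = 350.95 K
V = nRT/P = (0.62 × 0.0821 × 350.95) / 0.77
V = 23.20 L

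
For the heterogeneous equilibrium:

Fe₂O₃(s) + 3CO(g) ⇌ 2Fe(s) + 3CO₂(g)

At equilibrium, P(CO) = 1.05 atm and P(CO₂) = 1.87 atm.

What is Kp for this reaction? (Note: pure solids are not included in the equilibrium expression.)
K_p = 5.649

Solids (Fe₂O₃, Fe) are excluded.
Kp = P(CO₂)³/P(CO)³ = (1.87)³/(1.05)³ = 6.539/1.158 = 5.649.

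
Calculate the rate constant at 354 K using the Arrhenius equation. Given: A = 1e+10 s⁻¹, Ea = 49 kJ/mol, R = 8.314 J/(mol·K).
5.88e+02 s⁻¹

k = A·exp(-Ea/(R·T)) = 1e+10·exp(-49000/(8.314·354)) = 1e+10·exp(-16.6488) = 1e+10·5.8819e-08 = 5.88e+02 s⁻¹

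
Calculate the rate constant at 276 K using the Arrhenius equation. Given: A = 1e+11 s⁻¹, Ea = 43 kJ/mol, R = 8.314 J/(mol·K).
7.27e+02 s⁻¹

k = A·exp(-Ea/(R·T)) = 1e+11·exp(-43000/(8.314·276)) = 1e+11·exp(-18.7391) = 1e+11·7.2728e-09 = 7.27e+02 s⁻¹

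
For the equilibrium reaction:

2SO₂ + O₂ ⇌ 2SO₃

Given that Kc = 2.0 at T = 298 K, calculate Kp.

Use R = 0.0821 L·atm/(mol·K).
K_p = 0.0817

Δn = (moles gaseous products) − (moles gaseous reactants) = -1
T = 298 K; RT = 0.0821 × 298 = 24.4658
Kp = Kc·(RT)^Δn = 2.0 × (24.4658)^-1 = 2.0 × 0.0408734 = 0.0817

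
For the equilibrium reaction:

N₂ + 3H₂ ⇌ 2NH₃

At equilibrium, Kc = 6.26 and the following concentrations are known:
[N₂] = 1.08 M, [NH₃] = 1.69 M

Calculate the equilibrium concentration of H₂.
[H₂] = 0.7503 M

Kc = ([NH₃]^2) / ([N₂] × [H₂]^3) = 6.26
[H₂]^3 = (product terms)/(Kc · other reactant terms) = 2.8561 / (6.26 · 1.08) = 0.42245
[H₂] = (0.42245)^(1/3) = 0.7503 M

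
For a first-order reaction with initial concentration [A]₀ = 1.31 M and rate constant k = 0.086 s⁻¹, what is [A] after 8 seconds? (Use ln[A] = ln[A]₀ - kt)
0.6584 M

ln[A] = ln[A]₀ - k·t = ln(1.31) - (0.086)·(8) = 0.2700 - 0.6880 = -0.4180
[A] = e^(-0.4180) = 0.6584 M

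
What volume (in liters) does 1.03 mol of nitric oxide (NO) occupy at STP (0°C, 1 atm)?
At STP, 1 mol of gas occupies 22.4 L
Volume = 1.03 mol × 22.4 L/mol = 23.07 L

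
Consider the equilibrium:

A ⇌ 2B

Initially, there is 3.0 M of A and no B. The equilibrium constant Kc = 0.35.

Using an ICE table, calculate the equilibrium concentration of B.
[B] = 0.941 M

ICE: [A] = 3.0 − x, [B] = 2x.
Kc = (2x)²/(3.0 − x) = 0.35 ⇒ 4x² + 0.35x − 1.05 = 0.
x = (−0.35 + √(0.35² + 4·4·1.05))/(2·4) = (−0.35 + √16.922)/8 = 0.47046.
[B] = 2x = 0.941 M.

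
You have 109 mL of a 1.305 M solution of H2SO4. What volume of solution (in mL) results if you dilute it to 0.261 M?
Using M₁V₁ = M₂V₂:
1.305 × 109 = 0.261 × V₂
V₂ = (1.305 × 109) / 0.261 = 545 mL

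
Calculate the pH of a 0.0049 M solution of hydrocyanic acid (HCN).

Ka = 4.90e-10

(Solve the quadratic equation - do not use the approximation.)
pH = 5.81

x² + Ka×x - Ka×C = 0. Using quadratic formula: [H⁺] = 1.5493e-06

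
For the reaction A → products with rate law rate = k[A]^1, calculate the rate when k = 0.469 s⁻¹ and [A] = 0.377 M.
0.1768 M/s

rate = k·[A]^1 = 0.469·(0.377)^1 = 0.469·0.377 = 0.1768 M/s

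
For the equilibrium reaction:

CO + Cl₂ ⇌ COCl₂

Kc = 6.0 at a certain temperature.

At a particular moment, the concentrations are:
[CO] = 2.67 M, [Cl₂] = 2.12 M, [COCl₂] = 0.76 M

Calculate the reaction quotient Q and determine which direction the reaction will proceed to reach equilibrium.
Q = 0.134, Q < K, reaction proceeds forward (toward products)

Q = ([COCl₂]) / ([CO] × [Cl₂])
  = ((0.76)) / ((2.67)·(2.12)) = 0.76/5.6604 = 0.1343
Since Q = 0.1343 < Kc = 6.0, the reaction proceeds forward (toward products) to reach equilibrium.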